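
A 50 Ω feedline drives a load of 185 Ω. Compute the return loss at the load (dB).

RL ≈ 4.81 dB

Γ = (185 − 50)/(185 + 50) = 0.574
RL = −20·log₁₀|Γ| = −20·log₁₀(0.574)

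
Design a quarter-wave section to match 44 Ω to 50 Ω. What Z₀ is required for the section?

Z_qwt ≈ 46.9 Ω

Z_qwt = √(Z_0·R_L) = √(50 × 44) = √2200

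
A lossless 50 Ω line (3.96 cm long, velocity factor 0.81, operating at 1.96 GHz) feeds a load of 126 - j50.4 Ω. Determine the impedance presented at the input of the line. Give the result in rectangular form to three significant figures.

Z_in ≈ 23.1 + j28.3 Ω

λ = v/f = 0.81·c / 1.96 GHz = 0.124 m
βl = 2π·l/λ = 2π × 0.319 = 115°
tan(βl) = tan(115°) = -2.15
Z_in = Z_0·(Z_L + jZ_0·tanβl)/(Z_0 + jZ_L·tanβl)
     = 50·(126 − j158)/(-58.1 − j270)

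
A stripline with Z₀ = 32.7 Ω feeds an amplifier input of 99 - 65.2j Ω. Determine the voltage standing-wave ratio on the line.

VSWR ≈ 4.45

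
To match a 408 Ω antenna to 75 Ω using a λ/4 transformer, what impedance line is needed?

Z_qwt = √(Z_0·R_L) = √(75 × 408) = √30600

Z_qwt ≈ 175 Ω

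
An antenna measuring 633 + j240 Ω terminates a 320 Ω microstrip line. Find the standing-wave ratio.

VSWR ≈ 2.34

Γ = (Z_L − Z_0)/(Z_L + Z_0) = (313 + j240)/(953 + j240)
|Γ| = 394/983 = 0.401
VSWR = (1 + |Γ|)/(1 − |Γ|) = 1.4/0.599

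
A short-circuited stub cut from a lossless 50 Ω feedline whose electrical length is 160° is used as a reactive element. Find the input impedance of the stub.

tan(βl) = -0.364
For a short-circuited stub, Z_in = jZ_0·tan(βl)

Z_in ≈ −j18.2 Ω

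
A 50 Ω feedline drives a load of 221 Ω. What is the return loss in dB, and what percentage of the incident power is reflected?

RL ≈ 4 dB; 39.8% of incident power reflected

Γ = (221 − 50)/(221 + 50) = 0.631
RL = −20·log₁₀(0.631) = 4 dB
P_refl/P_inc = |Γ|² = 0.398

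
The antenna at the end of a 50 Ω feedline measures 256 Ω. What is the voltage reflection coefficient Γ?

Γ = (Z_L − Z_0)/(Z_L + Z_0) = (256 − 50)/(256 + 50) = 206/306

Γ = 0.673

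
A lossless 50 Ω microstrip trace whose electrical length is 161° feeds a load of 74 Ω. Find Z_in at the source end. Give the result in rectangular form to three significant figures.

tan(βl) = tan(161°) = -0.344
Z_in = Z_0·(Z_L + jZ_0·tanβl)/(Z_0 + jZ_L·tanβl)
     = 50·(74 − j17.2)/(50 − j25.5)

Z_in ≈ 65.7 + j16.3 Ω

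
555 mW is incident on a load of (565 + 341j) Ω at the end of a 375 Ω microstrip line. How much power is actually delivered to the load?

|Γ| = |(190 + j341)/(940 + j341)| = 0.39
|Γ|² = 0.152
P_refl = |Γ|²·P_inc = 84.6 mW, P_del = (1 − |Γ|²)·P_inc = 470 mW

P_delivered ≈ 470 mW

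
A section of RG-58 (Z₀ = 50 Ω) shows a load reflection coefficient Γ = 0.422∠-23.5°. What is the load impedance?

Z_L ≈ 102 − j41.6 Ω

Z_L = Z_0·(1 + Γ)/(1 − Γ) = 50·(1.39 − j0.168)/(0.613 + j0.168)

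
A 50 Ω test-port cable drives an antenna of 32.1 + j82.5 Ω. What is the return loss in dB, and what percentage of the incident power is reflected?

RL ≈ 2.79 dB; 52.6% of incident power reflected

Γ = (-17.9 + j82.5)/(82.1 + j82.5), |Γ| = 0.725
RL = −20·log₁₀(0.725) = 2.79 dB
P_refl/P_inc = |Γ|² = 0.526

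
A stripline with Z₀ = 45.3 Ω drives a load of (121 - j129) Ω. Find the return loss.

RL ≈ 2.97 dB

Γ = (75.7 − j129)/(166.3 − j129), |Γ| = 0.711
RL = −20·log₁₀|Γ| = −20·log₁₀(0.711)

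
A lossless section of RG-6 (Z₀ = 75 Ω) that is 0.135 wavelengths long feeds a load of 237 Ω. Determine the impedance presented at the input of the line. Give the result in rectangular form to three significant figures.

βl = 2π × 0.135 = 48.6°
tan(βl) = tan(48.6°) = 1.13
Z_in = Z_0·(Z_L + jZ_0·tanβl)/(Z_0 + jZ_L·tanβl)
     = 75·(237 + j85.1)/(75 + j269)

Z_in ≈ 39.1 − j55.2 Ω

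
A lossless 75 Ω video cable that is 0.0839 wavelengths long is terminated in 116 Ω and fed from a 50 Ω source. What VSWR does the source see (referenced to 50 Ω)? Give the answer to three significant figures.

βl = 2π × 0.0839 = 30.2°
tan(βl) = 0.582
Z_in = Z_0·(Z_L + jZ_0·tanβl)/(Z_0 + jZ_L·tanβl) = 85.8 − j33.6 Ω
Γ_s = (Z_in − Z_s)/(Z_in + Z_s) = (35.8 − j33.6)/(136 − j33.6), |Γ_s| = 0.351
VSWR = (1 + |Γ_s|)/(1 − |Γ_s|)

VSWR ≈ 2.08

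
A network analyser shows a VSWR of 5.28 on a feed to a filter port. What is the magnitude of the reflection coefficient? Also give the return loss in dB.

|Γ| ≈ 0.682; return loss ≈ 3.33 dB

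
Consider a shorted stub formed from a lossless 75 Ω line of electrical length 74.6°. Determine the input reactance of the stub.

tan(βl) = 3.63
For a shorted stub, Z_in = jZ_0·tan(βl)

X_in ≈ 272 Ω (inductive)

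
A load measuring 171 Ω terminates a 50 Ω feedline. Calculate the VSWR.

VSWR ≈ 3.42

Γ = (171 − 50)/(171 + 50) = 0.548
VSWR = (1 + 0.548)/(1 − 0.548)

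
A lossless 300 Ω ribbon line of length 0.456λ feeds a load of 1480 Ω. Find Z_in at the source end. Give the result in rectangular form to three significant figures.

βl = 2π × 0.456 = 164°
tan(βl) = tan(164°) = -0.284
Z_in = Z_0·(Z_L + jZ_0·tanβl)/(Z_0 + jZ_L·tanβl)
     = 300·(1480 − j85.1)/(300 − j420)

Z_in ≈ 540 + j671 Ω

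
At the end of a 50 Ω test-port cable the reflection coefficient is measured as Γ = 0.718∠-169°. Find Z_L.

Z_L = Z_0·(1 + Γ)/(1 − Γ) = 50·(0.295 − j0.137)/(1.7 + j0.137)

Z_L ≈ 8.28 − j4.68 Ω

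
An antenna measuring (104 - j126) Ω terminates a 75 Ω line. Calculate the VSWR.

Γ = (Z_L − Z_0)/(Z_L + Z_0) = (29 − j126)/(179 − j126)
|Γ| = 129/219 = 0.591
VSWR = (1 + |Γ|)/(1 − |Γ|) = 1.59/0.409

VSWR ≈ 3.89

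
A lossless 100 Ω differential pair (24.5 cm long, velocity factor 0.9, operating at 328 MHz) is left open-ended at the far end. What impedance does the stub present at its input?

λ = v/f = 0.9·c / 328 MHz = 0.823 m
βl = 2π·l/λ = 2π × 0.298 = 107°
tan(βl) = -3.24
For an open-ended stub, Z_in = −jZ_0·cot(βl) = −jZ_0/tan(βl)

Z_in ≈ +j30.9 Ω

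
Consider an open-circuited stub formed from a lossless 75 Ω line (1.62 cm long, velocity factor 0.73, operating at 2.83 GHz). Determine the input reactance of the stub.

λ = v/f = 0.73·c / 2.83 GHz = 0.0774 m
βl = 2π·l/λ = 2π × 0.209 = 75.4°
tan(βl) = 3.83
For an open-circuited stub, Z_in = −jZ_0·cot(βl) = −jZ_0/tan(βl)

X_in ≈ -19.6 Ω (capacitive)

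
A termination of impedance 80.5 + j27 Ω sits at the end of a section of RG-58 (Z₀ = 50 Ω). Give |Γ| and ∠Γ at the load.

Γ ≈ 0.306 ∠ 29.8°

Γ = (Z_L − Z_0)/(Z_L + Z_0) = (30.5 + j27)/(130.5 + j27)
|Γ| = 40.7/133 = 0.306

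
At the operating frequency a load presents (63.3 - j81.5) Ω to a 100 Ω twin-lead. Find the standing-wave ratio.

VSWR ≈ 2.92

Γ = (Z_L − Z_0)/(Z_L + Z_0) = (-36.7 − j81.5)/(163.3 − j81.5)
|Γ| = 89.4/183 = 0.49
VSWR = (1 + |Γ|)/(1 − |Γ|) = 1.49/0.51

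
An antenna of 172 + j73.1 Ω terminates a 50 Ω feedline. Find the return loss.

RL ≈ 4.31 dB

Γ = (122 + j73.1)/(222 + j73.1), |Γ| = 0.609
RL = −20·log₁₀|Γ| = −20·log₁₀(0.609)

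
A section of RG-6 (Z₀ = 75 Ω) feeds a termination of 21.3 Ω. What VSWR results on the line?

VSWR ≈ 3.52

For a purely resistive load, VSWR = R_L/Z_0 or Z_0/R_L (whichever > 1) = 75/21.3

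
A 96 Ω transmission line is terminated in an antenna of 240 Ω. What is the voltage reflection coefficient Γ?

Γ = 0.429

Γ = (Z_L − Z_0)/(Z_L + Z_0) = (240 − 96)/(240 + 96) = 144/336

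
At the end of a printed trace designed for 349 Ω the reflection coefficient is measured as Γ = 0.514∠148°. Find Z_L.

Z_L ≈ 120 + j89 Ω

Z_L = Z_0·(1 + Γ)/(1 − Γ) = 349·(0.564 + j0.272)/(1.44 − j0.272)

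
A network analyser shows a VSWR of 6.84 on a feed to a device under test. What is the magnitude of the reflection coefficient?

|Γ| ≈ 0.745

|Γ| = (S − 1)/(S + 1) = (6.84 − 1)/(6.84 + 1) = 5.84/7.84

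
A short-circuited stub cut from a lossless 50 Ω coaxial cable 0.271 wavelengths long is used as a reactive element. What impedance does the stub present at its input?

βl = 2π × 0.271 = 97.6°
tan(βl) = -7.53
For a short-circuited stub, Z_in = jZ_0·tan(βl)

Z_in ≈ −j377 Ω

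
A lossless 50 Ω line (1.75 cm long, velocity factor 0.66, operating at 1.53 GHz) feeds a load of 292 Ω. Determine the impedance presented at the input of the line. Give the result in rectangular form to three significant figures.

λ = v/f = 0.66·c / 1.53 GHz = 0.129 m
βl = 2π·l/λ = 2π × 0.135 = 48.7°
tan(βl) = tan(48.7°) = 1.14
Z_in = Z_0·(Z_L + jZ_0·tanβl)/(Z_0 + jZ_L·tanβl)
     = 50·(292 + j56.9)/(50 + j332)

Z_in ≈ 14.8 − j41.7 Ω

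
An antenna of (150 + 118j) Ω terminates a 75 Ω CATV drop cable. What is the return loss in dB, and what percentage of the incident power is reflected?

Γ = (75 + j118)/(225 + j118), |Γ| = 0.55
RL = −20·log₁₀(0.55) = 5.19 dB
P_refl/P_inc = |Γ|² = 0.303

RL ≈ 5.19 dB; 30.3% of incident power reflected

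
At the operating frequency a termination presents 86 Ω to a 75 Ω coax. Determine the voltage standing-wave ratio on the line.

Γ = (86 − 75)/(86 + 75) = 0.0683
VSWR = (1 + 0.0683)/(1 − 0.0683)

VSWR ≈ 1.15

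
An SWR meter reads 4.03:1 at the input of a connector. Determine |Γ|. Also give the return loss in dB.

|Γ| = (S − 1)/(S + 1) = (4.03 − 1)/(4.03 + 1) = 3.03/5.03
RL = −20·log₁₀|Γ| = −20·log₁₀(0.602)

|Γ| ≈ 0.602; return loss ≈ 4.4 dB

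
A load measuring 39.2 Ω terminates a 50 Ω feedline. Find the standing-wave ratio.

VSWR ≈ 1.28

Γ = (39.2 − 50)/(39.2 + 50) = -0.121
VSWR = (1 + 0.121)/(1 − 0.121)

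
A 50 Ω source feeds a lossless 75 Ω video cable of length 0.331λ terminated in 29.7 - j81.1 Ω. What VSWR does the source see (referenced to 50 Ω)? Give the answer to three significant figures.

VSWR ≈ 7.99

βl = 2π × 0.331 = 119°
tan(βl) = -1.79
Z_in = Z_0·(Z_L + jZ_0·tanβl)/(Z_0 + jZ_L·tanβl) = 90.4 + j161 Ω
Γ_s = (Z_in − Z_s)/(Z_in + Z_s) = (40.4 + j161)/(140 + j161), |Γ_s| = 0.778
VSWR = (1 + |Γ_s|)/(1 − |Γ_s|)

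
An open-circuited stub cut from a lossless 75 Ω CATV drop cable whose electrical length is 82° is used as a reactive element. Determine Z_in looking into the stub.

Z_in ≈ −j10.5 Ω

tan(βl) = 7.12
For an open-circuited stub, Z_in = −jZ_0·cot(βl) = −jZ_0/tan(βl)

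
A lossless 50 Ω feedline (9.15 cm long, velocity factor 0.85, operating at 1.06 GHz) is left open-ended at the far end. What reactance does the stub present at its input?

X_in ≈ 53.5 Ω (inductive)

λ = v/f = 0.85·c / 1.06 GHz = 0.241 m
βl = 2π·l/λ = 2π × 0.38 = 137°
tan(βl) = -0.935
For an open-ended stub, Z_in = −jZ_0·cot(βl) = −jZ_0/tan(βl)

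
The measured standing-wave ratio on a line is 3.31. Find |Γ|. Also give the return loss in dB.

|Γ| ≈ 0.536; return loss ≈ 5.42 dB

|Γ| = (S − 1)/(S + 1) = (3.31 − 1)/(3.31 + 1) = 2.31/4.31
RL = −20·log₁₀|Γ| = −20·log₁₀(0.536)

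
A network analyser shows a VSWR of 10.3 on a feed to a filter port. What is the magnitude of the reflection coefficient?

|Γ| ≈ 0.823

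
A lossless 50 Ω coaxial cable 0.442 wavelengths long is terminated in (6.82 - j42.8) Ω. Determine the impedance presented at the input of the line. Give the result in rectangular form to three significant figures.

βl = 2π × 0.442 = 159°
tan(βl) = tan(159°) = -0.381
Z_in = Z_0·(Z_L + jZ_0·tanβl)/(Z_0 + jZ_L·tanβl)
     = 50·(6.82 − j61.9)/(33.7 − j2.6)

Z_in ≈ 17.1 − j90.5 Ω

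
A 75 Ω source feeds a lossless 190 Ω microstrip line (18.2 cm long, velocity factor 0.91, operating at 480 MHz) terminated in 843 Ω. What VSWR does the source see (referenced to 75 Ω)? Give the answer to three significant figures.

λ = v/f = 0.91·c / 480 MHz = 0.569 m
βl = 2π·l/λ = 2π × 0.32 = 115°
tan(βl) = -2.13
Z_in = Z_0·(Z_L + jZ_0·tanβl)/(Z_0 + jZ_L·tanβl) = 51.7 + j83.9 Ω
Γ_s = (Z_in − Z_s)/(Z_in + Z_s) = (-23.3 + j83.9)/(127 + j83.9), |Γ_s| = 0.573
VSWR = (1 + |Γ_s|)/(1 − |Γ_s|)

VSWR ≈ 3.68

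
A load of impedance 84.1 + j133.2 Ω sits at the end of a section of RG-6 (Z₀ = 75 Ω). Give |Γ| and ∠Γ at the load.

Γ = (Z_L − Z_0)/(Z_L + Z_0) = (9.1 + j133.2)/(159.1 + j133.2)
|Γ| = 134/207 = 0.643

Γ ≈ 0.643 ∠ 46.2°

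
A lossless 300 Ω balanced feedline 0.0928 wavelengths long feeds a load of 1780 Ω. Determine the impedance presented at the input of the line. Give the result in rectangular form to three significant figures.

Z_in ≈ 157 − j415 Ω

βl = 2π × 0.0928 = 33.4°
tan(βl) = tan(33.4°) = 0.66
Z_in = Z_0·(Z_L + jZ_0·tanβl)/(Z_0 + jZ_L·tanβl)
     = 300·(1780 + j198)/(300 + j1170)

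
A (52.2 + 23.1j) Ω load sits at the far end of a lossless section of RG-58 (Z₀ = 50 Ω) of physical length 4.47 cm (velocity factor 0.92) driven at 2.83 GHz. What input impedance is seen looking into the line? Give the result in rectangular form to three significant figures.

λ = v/f = 0.92·c / 2.83 GHz = 0.0975 m
βl = 2π·l/λ = 2π × 0.458 = 165°
tan(βl) = tan(165°) = -0.268
Z_in = Z_0·(Z_L + jZ_0·tanβl)/(Z_0 + jZ_L·tanβl)
     = 50·(52.2 + j9.7)/(56.2 − j14)

Z_in ≈ 41.7 + j19 Ω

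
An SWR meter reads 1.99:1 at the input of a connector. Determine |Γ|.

|Γ| ≈ 0.331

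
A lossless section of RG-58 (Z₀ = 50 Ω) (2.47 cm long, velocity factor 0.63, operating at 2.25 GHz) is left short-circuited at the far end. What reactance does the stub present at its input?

X_in ≈ -176 Ω (capacitive)

λ = v/f = 0.63·c / 2.25 GHz = 0.084 m
βl = 2π·l/λ = 2π × 0.294 = 106°
tan(βl) = -3.52
For a short-circuited stub, Z_in = jZ_0·tan(βl)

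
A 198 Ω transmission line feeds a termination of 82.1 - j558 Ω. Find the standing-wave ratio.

Γ = (Z_L − Z_0)/(Z_L + Z_0) = (-115.9 − j558)/(280.1 − j558)
|Γ| = 570/624 = 0.913
VSWR = (1 + |Γ|)/(1 − |Γ|) = 1.91/0.0872

VSWR ≈ 21.9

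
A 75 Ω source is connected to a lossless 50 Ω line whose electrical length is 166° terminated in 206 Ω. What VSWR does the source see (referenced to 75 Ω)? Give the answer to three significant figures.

VSWR ≈ 2.96

tan(βl) = -0.249
Z_in = Z_0·(Z_L + jZ_0·tanβl)/(Z_0 + jZ_L·tanβl) = 106 + j96.9 Ω
Γ_s = (Z_in − Z_s)/(Z_in + Z_s) = (31.5 + j96.9)/(181 + j96.9), |Γ_s| = 0.495
VSWR = (1 + |Γ_s|)/(1 − |Γ_s|)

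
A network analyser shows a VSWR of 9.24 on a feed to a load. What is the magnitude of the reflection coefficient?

|Γ| = (S − 1)/(S + 1) = (9.24 − 1)/(9.24 + 1) = 8.24/10.2

|Γ| ≈ 0.805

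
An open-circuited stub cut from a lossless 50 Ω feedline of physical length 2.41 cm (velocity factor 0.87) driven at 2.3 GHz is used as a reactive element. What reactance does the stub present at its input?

X_in ≈ -12 Ω (capacitive)

λ = v/f = 0.87·c / 2.3 GHz = 0.113 m
βl = 2π·l/λ = 2π × 0.212 = 76.5°
tan(βl) = 4.15
For an open-circuited stub, Z_in = −jZ_0·cot(βl) = −jZ_0/tan(βl)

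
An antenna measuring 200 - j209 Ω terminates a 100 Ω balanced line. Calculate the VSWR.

VSWR ≈ 4.46

Γ = (Z_L − Z_0)/(Z_L + Z_0) = (100 − j209)/(300 − j209)
|Γ| = 232/366 = 0.634
VSWR = (1 + |Γ|)/(1 − |Γ|) = 1.63/0.366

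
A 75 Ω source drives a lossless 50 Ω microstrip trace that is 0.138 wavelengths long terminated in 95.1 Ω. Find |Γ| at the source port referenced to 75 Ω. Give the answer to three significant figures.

|Γ| ≈ 0.391

βl = 2π × 0.138 = 49.7°
tan(βl) = 1.18
Z_in = Z_0·(Z_L + jZ_0·tanβl)/(Z_0 + jZ_L·tanβl) = 37.7 − j25.6 Ω
Γ_s = (Z_in − Z_s)/(Z_in + Z_s) = (-37.3 − j25.6)/(113 − j25.6), |Γ_s| = 0.391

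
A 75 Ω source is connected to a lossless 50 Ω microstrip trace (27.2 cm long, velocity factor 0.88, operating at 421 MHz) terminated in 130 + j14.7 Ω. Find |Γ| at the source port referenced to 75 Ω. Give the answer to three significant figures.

λ = v/f = 0.88·c / 421 MHz = 0.627 m
βl = 2π·l/λ = 2π × 0.434 = 156°
tan(βl) = -0.442
Z_in = Z_0·(Z_L + jZ_0·tanβl)/(Z_0 + jZ_L·tanβl) = 59.8 + j54.3 Ω
Γ_s = (Z_in − Z_s)/(Z_in + Z_s) = (-15.2 + j54.3)/(135 + j54.3), |Γ_s| = 0.388

|Γ| ≈ 0.388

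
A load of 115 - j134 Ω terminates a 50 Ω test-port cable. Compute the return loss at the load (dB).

RL ≈ 3.09 dB

Γ = (65 − j134)/(165 − j134), |Γ| = 0.701
RL = −20·log₁₀|Γ| = −20·log₁₀(0.701)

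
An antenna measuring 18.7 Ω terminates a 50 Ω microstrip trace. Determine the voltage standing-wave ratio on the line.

For a purely resistive load, VSWR = R_L/Z_0 or Z_0/R_L (whichever > 1) = 50/18.7

VSWR ≈ 2.67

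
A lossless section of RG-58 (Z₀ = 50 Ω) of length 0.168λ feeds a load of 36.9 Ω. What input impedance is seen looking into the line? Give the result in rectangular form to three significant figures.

Z_in ≈ 56.3 + j14.9 Ω

βl = 2π × 0.168 = 60.5°
tan(βl) = tan(60.5°) = 1.77
Z_in = Z_0·(Z_L + jZ_0·tanβl)/(Z_0 + jZ_L·tanβl)
     = 50·(36.9 + j88.3)/(50 + j65.2)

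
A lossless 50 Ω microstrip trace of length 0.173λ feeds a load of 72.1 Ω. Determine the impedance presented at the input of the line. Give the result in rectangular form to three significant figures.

Z_in ≈ 39.1 − j12 Ω

βl = 2π × 0.173 = 62.3°
tan(βl) = tan(62.3°) = 1.9
Z_in = Z_0·(Z_L + jZ_0·tanβl)/(Z_0 + jZ_L·tanβl)
     = 50·(72.1 + j95.2)/(50 + j137)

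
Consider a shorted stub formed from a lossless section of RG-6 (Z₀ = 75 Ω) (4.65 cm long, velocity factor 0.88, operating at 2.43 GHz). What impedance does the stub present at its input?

Z_in ≈ −j36.4 Ω

λ = v/f = 0.88·c / 2.43 GHz = 0.109 m
βl = 2π·l/λ = 2π × 0.428 = 154°
tan(βl) = -0.486
For a shorted stub, Z_in = jZ_0·tan(βl)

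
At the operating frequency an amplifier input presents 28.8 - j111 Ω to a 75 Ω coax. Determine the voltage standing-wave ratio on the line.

Γ = (Z_L − Z_0)/(Z_L + Z_0) = (-46.2 − j111)/(103.8 − j111)
|Γ| = 120/152 = 0.791
VSWR = (1 + |Γ|)/(1 − |Γ|) = 1.79/0.209

VSWR ≈ 8.58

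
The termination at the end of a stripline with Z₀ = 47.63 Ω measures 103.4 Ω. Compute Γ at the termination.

Γ = 0.369

Γ = (Z_L − Z_0)/(Z_L + Z_0) = (103.4 − 47.63)/(103.4 + 47.63) = 55.77/151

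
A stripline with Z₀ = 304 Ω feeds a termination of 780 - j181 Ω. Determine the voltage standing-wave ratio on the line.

Γ = (Z_L − Z_0)/(Z_L + Z_0) = (476 − j181)/(1084 − j181)
|Γ| = 509/1100 = 0.463
VSWR = (1 + |Γ|)/(1 − |Γ|) = 1.46/0.537

VSWR ≈ 2.73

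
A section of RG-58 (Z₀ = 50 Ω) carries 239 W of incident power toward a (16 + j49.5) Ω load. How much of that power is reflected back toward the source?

P_reflected ≈ 127 W

|Γ| = |(-34 + j49.5)/(66 + j49.5)| = 0.728
|Γ|² = 0.53
P_refl = |Γ|²·P_inc = 127 W, P_del = (1 − |Γ|²)·P_inc = 112 W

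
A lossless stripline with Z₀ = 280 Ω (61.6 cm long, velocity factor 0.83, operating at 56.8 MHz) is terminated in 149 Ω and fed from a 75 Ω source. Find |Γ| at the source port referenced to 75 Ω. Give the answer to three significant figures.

λ = v/f = 0.83·c / 56.8 MHz = 4.38 m
βl = 2π·l/λ = 2π × 0.141 = 50.6°
tan(βl) = 1.22
Z_in = Z_0·(Z_L + jZ_0·tanβl)/(Z_0 + jZ_L·tanβl) = 260 + j172 Ω
Γ_s = (Z_in − Z_s)/(Z_in + Z_s) = (185 + j172)/(335 + j172), |Γ_s| = 0.671

|Γ| ≈ 0.671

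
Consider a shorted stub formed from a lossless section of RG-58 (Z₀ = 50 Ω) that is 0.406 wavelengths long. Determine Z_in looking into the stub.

βl = 2π × 0.406 = 146°
tan(βl) = -0.67
For a shorted stub, Z_in = jZ_0·tan(βl)

Z_in ≈ −j33.5 Ω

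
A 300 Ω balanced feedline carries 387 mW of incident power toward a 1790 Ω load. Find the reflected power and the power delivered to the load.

Γ = (1790 − 300)/(1790 + 300) = 0.713
|Γ|² = 0.508
P_refl = |Γ|²·P_inc = 197 mW, P_del = (1 − |Γ|²)·P_inc = 190 mW

P_reflected ≈ 197 mW; P_delivered ≈ 190 mW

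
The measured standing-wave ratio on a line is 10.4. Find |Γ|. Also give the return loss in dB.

|Γ| ≈ 0.825; return loss ≈ 1.68 dB

|Γ| = (S − 1)/(S + 1) = (10.4 − 1)/(10.4 + 1) = 9.4/11.4
RL = −20·log₁₀|Γ| = −20·log₁₀(0.825)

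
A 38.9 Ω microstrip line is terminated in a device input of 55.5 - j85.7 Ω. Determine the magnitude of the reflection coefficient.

|Γ| ≈ 0.685

Γ = (Z_L − Z_0)/(Z_L + Z_0) = (16.6 − j85.7)/(94.4 − j85.7)
|Γ| = 87.3/127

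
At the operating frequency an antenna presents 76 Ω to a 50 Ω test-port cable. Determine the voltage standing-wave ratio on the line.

VSWR ≈ 1.52

Γ = (76 − 50)/(76 + 50) = 0.206
VSWR = (1 + 0.206)/(1 − 0.206)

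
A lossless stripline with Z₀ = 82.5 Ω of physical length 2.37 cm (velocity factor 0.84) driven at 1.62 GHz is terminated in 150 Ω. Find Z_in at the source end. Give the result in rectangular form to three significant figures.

Z_in ≈ 59 − j35.2 Ω

λ = v/f = 0.84·c / 1.62 GHz = 0.156 m
βl = 2π·l/λ = 2π × 0.152 = 54.8°
tan(βl) = tan(54.8°) = 1.42
Z_in = Z_0·(Z_L + jZ_0·tanβl)/(Z_0 + jZ_L·tanβl)
     = 82.5·(150 + j117)/(82.5 + j213)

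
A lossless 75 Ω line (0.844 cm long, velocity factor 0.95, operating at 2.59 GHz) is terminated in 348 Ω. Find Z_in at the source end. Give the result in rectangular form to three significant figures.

λ = v/f = 0.95·c / 2.59 GHz = 0.11 m
βl = 2π·l/λ = 2π × 0.0767 = 27.6°
tan(βl) = tan(27.6°) = 0.523
Z_in = Z_0·(Z_L + jZ_0·tanβl)/(Z_0 + jZ_L·tanβl)
     = 75·(348 + j39.2)/(75 + j182)

Z_in ≈ 64.3 − j117 Ω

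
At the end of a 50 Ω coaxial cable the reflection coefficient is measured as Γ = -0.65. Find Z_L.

Z_L ≈ 10.6 Ω

Z_L = Z_0·(1 + Γ)/(1 − Γ) = 50·(0.35)/(1.65)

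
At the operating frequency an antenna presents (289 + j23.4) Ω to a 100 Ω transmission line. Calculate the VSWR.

VSWR ≈ 2.91

Γ = (Z_L − Z_0)/(Z_L + Z_0) = (189 + j23.4)/(389 + j23.4)
|Γ| = 190/390 = 0.489
VSWR = (1 + |Γ|)/(1 − |Γ|) = 1.49/0.511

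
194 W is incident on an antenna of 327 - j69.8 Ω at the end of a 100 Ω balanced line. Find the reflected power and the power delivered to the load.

|Γ| = |(227 − j69.8)/(427 − j69.8)| = 0.549
|Γ|² = 0.301
P_refl = |Γ|²·P_inc = 58.4 W, P_del = (1 − |Γ|²)·P_inc = 136 W

P_reflected ≈ 58.4 W; P_delivered ≈ 136 W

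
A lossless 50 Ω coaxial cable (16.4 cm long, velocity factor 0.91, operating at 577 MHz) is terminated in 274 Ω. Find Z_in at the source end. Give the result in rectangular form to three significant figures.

Z_in ≈ 13.3 + j33 Ω

λ = v/f = 0.91·c / 577 MHz = 0.473 m
βl = 2π·l/λ = 2π × 0.347 = 125°
tan(βl) = tan(125°) = -1.44
Z_in = Z_0·(Z_L + jZ_0·tanβl)/(Z_0 + jZ_L·tanβl)
     = 50·(274 − j72)/(50 − j394)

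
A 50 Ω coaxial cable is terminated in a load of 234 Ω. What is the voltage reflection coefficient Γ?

Γ = (Z_L − Z_0)/(Z_L + Z_0) = (234 − 50)/(234 + 50) = 184/284

Γ = 0.648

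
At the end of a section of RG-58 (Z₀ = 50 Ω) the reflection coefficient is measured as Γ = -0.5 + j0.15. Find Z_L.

Z_L ≈ 16 + j6.6 Ω

Z_L = Z_0·(1 + Γ)/(1 − Γ) = 50·(0.5 + j0.15)/(1.5 − j0.15)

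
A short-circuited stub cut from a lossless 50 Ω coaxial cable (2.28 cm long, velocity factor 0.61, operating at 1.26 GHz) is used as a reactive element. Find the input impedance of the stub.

Z_in ≈ +j75.6 Ω

λ = v/f = 0.61·c / 1.26 GHz = 0.145 m
βl = 2π·l/λ = 2π × 0.157 = 56.5°
tan(βl) = 1.51
For a short-circuited stub, Z_in = jZ_0·tan(βl)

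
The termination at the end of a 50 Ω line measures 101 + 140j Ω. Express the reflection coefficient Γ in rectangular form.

Γ ≈ 0.644 + j0.33

Γ = (Z_L − Z_0)/(Z_L + Z_0) = (51 + j140)/(151 + j140)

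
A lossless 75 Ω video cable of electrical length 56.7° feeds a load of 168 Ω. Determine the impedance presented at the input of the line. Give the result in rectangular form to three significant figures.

tan(βl) = tan(56.7°) = 1.52
Z_in = Z_0·(Z_L + jZ_0·tanβl)/(Z_0 + jZ_L·tanβl)
     = 75·(168 + j114)/(75 + j256)

Z_in ≈ 44.1 − j36.3 Ω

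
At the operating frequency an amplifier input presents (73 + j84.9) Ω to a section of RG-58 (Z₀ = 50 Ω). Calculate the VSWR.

Γ = (Z_L − Z_0)/(Z_L + Z_0) = (23 + j84.9)/(123 + j84.9)
|Γ| = 88/149 = 0.589
VSWR = (1 + |Γ|)/(1 − |Γ|) = 1.59/0.411

VSWR ≈ 3.86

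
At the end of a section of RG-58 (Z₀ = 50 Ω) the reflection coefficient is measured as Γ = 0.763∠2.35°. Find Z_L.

Z_L = Z_0·(1 + Γ)/(1 − Γ) = 50·(1.76 + j0.0313)/(0.238 − j0.0313)

Z_L ≈ 364 + j54.5 Ω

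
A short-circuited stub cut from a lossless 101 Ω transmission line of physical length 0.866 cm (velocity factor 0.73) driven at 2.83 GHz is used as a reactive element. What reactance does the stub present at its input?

X_in ≈ 85.6 Ω (inductive)

λ = v/f = 0.73·c / 2.83 GHz = 0.0774 m
βl = 2π·l/λ = 2π × 0.112 = 40.3°
tan(βl) = 0.848
For a short-circuited stub, Z_in = jZ_0·tan(βl)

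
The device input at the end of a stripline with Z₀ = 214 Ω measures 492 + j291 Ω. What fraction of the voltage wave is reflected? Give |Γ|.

|Γ| ≈ 0.527

Γ = (Z_L − Z_0)/(Z_L + Z_0) = (278 + j291)/(706 + j291)
|Γ| = 402/764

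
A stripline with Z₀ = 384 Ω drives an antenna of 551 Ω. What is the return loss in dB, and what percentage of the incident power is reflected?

Γ = (551 − 384)/(551 + 384) = 0.179
RL = −20·log₁₀(0.179) = 15 dB
P_refl/P_inc = |Γ|² = 0.0319

RL ≈ 15 dB; 3.19% of incident power reflected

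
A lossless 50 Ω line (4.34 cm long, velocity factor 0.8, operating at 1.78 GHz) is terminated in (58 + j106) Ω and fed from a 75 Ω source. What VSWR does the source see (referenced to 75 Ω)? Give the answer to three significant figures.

VSWR ≈ 8.54

λ = v/f = 0.8·c / 1.78 GHz = 0.135 m
βl = 2π·l/λ = 2π × 0.322 = 116°
tan(βl) = -2.06
Z_in = Z_0·(Z_L + jZ_0·tanβl)/(Z_0 + jZ_L·tanβl) = 8.81 + j4.47 Ω
Γ_s = (Z_in − Z_s)/(Z_in + Z_s) = (-66.2 + j4.47)/(83.8 + j4.47), |Γ_s| = 0.79
VSWR = (1 + |Γ_s|)/(1 − |Γ_s|)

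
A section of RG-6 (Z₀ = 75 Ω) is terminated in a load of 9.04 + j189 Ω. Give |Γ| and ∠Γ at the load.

Γ ≈ 0.968 ∠ 43.2°

Γ = (Z_L − Z_0)/(Z_L + Z_0) = (-65.96 + j189)/(84.04 + j189)
|Γ| = 200/207 = 0.968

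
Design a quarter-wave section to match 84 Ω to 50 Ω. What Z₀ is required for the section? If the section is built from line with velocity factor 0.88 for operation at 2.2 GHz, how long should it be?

Z_qwt ≈ 64.8 Ω; length ≈ 3 cm

Z_qwt = √(Z_0·R_L) = √(50 × 84) = √4200
λ = 0.88·c/f = 0.12 m, so l = λ/4 = 0.03 m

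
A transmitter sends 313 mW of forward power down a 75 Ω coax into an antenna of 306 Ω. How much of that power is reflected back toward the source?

Γ = (306 − 75)/(306 + 75) = 0.606
|Γ|² = 0.368
P_refl = |Γ|²·P_inc = 115 mW, P_del = (1 − |Γ|²)·P_inc = 198 mW

P_reflected ≈ 115 mW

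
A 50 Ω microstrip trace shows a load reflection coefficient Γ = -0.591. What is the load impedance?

Z_L ≈ 12.9 Ω

Z_L = Z_0·(1 + Γ)/(1 − Γ) = 50·(0.409)/(1.59)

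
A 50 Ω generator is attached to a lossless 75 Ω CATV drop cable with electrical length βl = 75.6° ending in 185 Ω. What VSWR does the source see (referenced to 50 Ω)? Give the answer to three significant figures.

VSWR ≈ 1.8

tan(βl) = 3.89
Z_in = Z_0·(Z_L + jZ_0·tanβl)/(Z_0 + jZ_L·tanβl) = 32.1 − j15.9 Ω
Γ_s = (Z_in − Z_s)/(Z_in + Z_s) = (-17.9 − j15.9)/(82.1 − j15.9), |Γ_s| = 0.287
VSWR = (1 + |Γ_s|)/(1 − |Γ_s|)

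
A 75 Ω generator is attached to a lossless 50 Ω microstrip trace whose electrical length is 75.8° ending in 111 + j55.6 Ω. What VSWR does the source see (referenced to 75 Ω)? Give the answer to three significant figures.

tan(βl) = 3.95
Z_in = Z_0·(Z_L + jZ_0·tanβl)/(Z_0 + jZ_L·tanβl) = 20.8 − j20.7 Ω
Γ_s = (Z_in − Z_s)/(Z_in + Z_s) = (-54.2 − j20.7)/(95.8 − j20.7), |Γ_s| = 0.591
VSWR = (1 + |Γ_s|)/(1 − |Γ_s|)

VSWR ≈ 3.89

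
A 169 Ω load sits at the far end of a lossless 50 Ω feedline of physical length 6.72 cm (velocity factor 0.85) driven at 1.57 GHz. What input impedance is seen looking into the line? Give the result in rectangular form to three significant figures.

Z_in ≈ 44.8 + j61 Ω

λ = v/f = 0.85·c / 1.57 GHz = 0.162 m
βl = 2π·l/λ = 2π × 0.414 = 149°
tan(βl) = tan(149°) = -0.602
Z_in = Z_0·(Z_L + jZ_0·tanβl)/(Z_0 + jZ_L·tanβl)
     = 50·(169 − j30.1)/(50 − j102)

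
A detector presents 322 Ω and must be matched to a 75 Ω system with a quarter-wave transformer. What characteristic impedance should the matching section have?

Z_qwt ≈ 155 Ω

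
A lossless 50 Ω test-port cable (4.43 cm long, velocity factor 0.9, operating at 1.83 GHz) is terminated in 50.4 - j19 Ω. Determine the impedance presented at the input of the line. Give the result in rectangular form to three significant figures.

Z_in ≈ 54.7 + j19.2 Ω

λ = v/f = 0.9·c / 1.83 GHz = 0.148 m
βl = 2π·l/λ = 2π × 0.3 = 108°
tan(βl) = tan(108°) = -3.06
Z_in = Z_0·(Z_L + jZ_0·tanβl)/(Z_0 + jZ_L·tanβl)
     = 50·(50.4 − j172)/(-8.16 − j154)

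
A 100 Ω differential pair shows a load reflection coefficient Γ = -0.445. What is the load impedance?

Z_L = Z_0·(1 + Γ)/(1 − Γ) = 100·(0.555)/(1.45)

Z_L ≈ 38.4 Ω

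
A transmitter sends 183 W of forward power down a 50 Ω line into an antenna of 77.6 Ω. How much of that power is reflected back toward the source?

P_reflected ≈ 8.56 W

Γ = (77.6 − 50)/(77.6 + 50) = 0.216
|Γ|² = 0.0468
P_refl = |Γ|²·P_inc = 8.56 W, P_del = (1 − |Γ|²)·P_inc = 174 W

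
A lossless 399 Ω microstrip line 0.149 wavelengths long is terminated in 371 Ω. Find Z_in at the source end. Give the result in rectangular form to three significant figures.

Z_in ≈ 407 + j28.3 Ω

βl = 2π × 0.149 = 53.6°
tan(βl) = tan(53.6°) = 1.36
Z_in = Z_0·(Z_L + jZ_0·tanβl)/(Z_0 + jZ_L·tanβl)
     = 399·(371 + j542)/(399 + j504)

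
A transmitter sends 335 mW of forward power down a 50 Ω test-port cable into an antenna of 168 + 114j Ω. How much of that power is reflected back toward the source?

P_reflected ≈ 149 mW

|Γ| = |(118 + j114)/(218 + j114)| = 0.667
|Γ|² = 0.445
P_refl = |Γ|²·P_inc = 149 mW, P_del = (1 − |Γ|²)·P_inc = 186 mW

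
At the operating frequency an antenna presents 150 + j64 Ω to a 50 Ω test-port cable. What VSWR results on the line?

Γ = (Z_L − Z_0)/(Z_L + Z_0) = (100 + j64)/(200 + j64)
|Γ| = 119/210 = 0.565
VSWR = (1 + |Γ|)/(1 − |Γ|) = 1.57/0.435

VSWR ≈ 3.6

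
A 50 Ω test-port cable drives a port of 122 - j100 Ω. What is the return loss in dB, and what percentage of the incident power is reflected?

Γ = (72 − j100)/(172 − j100), |Γ| = 0.619
RL = −20·log₁₀(0.619) = 4.16 dB
P_refl/P_inc = |Γ|² = 0.384

RL ≈ 4.16 dB; 38.4% of incident power reflected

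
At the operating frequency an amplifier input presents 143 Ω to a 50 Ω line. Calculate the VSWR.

VSWR ≈ 2.86

Γ = (143 − 50)/(143 + 50) = 0.482
VSWR = (1 + 0.482)/(1 − 0.482)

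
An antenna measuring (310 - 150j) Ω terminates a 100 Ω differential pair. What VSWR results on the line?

Γ = (Z_L − Z_0)/(Z_L + Z_0) = (210 − j150)/(410 − j150)
|Γ| = 258/437 = 0.591
VSWR = (1 + |Γ|)/(1 − |Γ|) = 1.59/0.409

VSWR ≈ 3.89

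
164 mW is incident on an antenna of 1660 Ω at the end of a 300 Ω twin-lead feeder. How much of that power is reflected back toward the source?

P_reflected ≈ 79 mW

Γ = (1660 − 300)/(1660 + 300) = 0.694
|Γ|² = 0.481
P_refl = |Γ|²·P_inc = 79 mW, P_del = (1 − |Γ|²)·P_inc = 85 mW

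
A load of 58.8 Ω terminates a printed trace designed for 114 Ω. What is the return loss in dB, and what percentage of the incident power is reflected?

Γ = (58.8 − 114)/(58.8 + 114) = -0.319
RL = −20·log₁₀(0.319) = 9.91 dB
P_refl/P_inc = |Γ|² = 0.102

RL ≈ 9.91 dB; 10.2% of incident power reflected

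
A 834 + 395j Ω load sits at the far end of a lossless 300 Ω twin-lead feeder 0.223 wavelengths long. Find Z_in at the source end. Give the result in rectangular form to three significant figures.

βl = 2π × 0.223 = 80.3°
tan(βl) = tan(80.3°) = 5.84
Z_in = Z_0·(Z_L + jZ_0·tanβl)/(Z_0 + jZ_L·tanβl)
     = 300·(834 + j2150)/(-2010 + j4870)

Z_in ≈ 95 − j90.5 Ω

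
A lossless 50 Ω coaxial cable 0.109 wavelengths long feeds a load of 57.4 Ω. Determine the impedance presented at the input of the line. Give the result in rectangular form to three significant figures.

Z_in ≈ 50.9 − j6.91 Ω

βl = 2π × 0.109 = 39.2°
tan(βl) = tan(39.2°) = 0.817
Z_in = Z_0·(Z_L + jZ_0·tanβl)/(Z_0 + jZ_L·tanβl)
     = 50·(57.4 + j40.8)/(50 + j46.9)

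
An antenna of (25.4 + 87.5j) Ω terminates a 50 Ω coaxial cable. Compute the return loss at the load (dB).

Γ = (-24.6 + j87.5)/(75.4 + j87.5), |Γ| = 0.787
RL = −20·log₁₀|Γ| = −20·log₁₀(0.787)

RL ≈ 2.08 dB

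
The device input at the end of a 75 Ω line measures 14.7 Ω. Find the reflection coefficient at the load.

Γ = (Z_L − Z_0)/(Z_L + Z_0) = (14.7 − 75)/(14.7 + 75) = -60.3/89.7

Γ = -0.672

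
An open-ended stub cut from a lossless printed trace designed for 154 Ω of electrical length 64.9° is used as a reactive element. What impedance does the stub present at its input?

tan(βl) = 2.13
For an open-ended stub, Z_in = −jZ_0·cot(βl) = −jZ_0/tan(βl)

Z_in ≈ −j72.1 Ω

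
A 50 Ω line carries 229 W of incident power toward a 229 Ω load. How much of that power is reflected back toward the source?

P_reflected ≈ 94.3 W

Γ = (229 − 50)/(229 + 50) = 0.642
|Γ|² = 0.412
P_refl = |Γ|²·P_inc = 94.3 W, P_del = (1 − |Γ|²)·P_inc = 135 W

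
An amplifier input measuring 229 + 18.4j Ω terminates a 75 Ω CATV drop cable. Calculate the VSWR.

Γ = (Z_L − Z_0)/(Z_L + Z_0) = (154 + j18.4)/(304 + j18.4)
|Γ| = 155/305 = 0.509
VSWR = (1 + |Γ|)/(1 − |Γ|) = 1.51/0.491

VSWR ≈ 3.08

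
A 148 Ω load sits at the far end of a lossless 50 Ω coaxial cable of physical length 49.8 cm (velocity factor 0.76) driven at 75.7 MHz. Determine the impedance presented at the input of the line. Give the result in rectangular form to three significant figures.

Z_in ≈ 21.9 − j25.1 Ω

λ = v/f = 0.76·c / 75.7 MHz = 3.01 m
βl = 2π·l/λ = 2π × 0.165 = 59.5°
tan(βl) = tan(59.5°) = 1.7
Z_in = Z_0·(Z_L + jZ_0·tanβl)/(Z_0 + jZ_L·tanβl)
     = 50·(148 + j85)/(50 + j251)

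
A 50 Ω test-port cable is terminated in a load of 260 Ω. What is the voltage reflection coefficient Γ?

Γ = (Z_L − Z_0)/(Z_L + Z_0) = (260 − 50)/(260 + 50) = 210/310

Γ = 0.677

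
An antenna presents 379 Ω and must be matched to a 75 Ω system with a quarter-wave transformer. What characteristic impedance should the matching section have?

Z_qwt ≈ 169 Ω

Z_qwt = √(Z_0·R_L) = √(75 × 379) = √28420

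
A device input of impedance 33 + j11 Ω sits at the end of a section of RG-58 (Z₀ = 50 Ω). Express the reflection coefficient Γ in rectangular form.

Γ ≈ -0.184 + j0.157

Γ = (Z_L − Z_0)/(Z_L + Z_0) = (-17 + j11)/(83 + j11)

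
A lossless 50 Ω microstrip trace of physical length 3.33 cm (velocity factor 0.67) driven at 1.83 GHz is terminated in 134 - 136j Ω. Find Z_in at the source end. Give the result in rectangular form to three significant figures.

Z_in ≈ 11.7 + j27.7 Ω

λ = v/f = 0.67·c / 1.83 GHz = 0.11 m
βl = 2π·l/λ = 2π × 0.303 = 109°
tan(βl) = tan(109°) = -2.88
Z_in = Z_0·(Z_L + jZ_0·tanβl)/(Z_0 + jZ_L·tanβl)
     = 50·(134 − j280)/(-342 − j386)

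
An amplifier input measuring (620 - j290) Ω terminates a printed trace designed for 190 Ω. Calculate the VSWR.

Γ = (Z_L − Z_0)/(Z_L + Z_0) = (430 − j290)/(810 − j290)
|Γ| = 519/860 = 0.603
VSWR = (1 + |Γ|)/(1 − |Γ|) = 1.6/0.397

VSWR ≈ 4.04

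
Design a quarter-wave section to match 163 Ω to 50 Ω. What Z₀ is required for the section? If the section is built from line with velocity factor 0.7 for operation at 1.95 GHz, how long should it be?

Z_qwt ≈ 90.3 Ω; length ≈ 2.69 cm

Z_qwt = √(Z_0·R_L) = √(50 × 163) = √8150
λ = 0.7·c/f = 0.108 m, so l = λ/4 = 0.0269 m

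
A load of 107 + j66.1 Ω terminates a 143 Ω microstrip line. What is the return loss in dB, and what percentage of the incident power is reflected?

RL ≈ 10.7 dB; 8.47% of incident power reflected

Γ = (-36 + j66.1)/(250 + j66.1), |Γ| = 0.291
RL = −20·log₁₀(0.291) = 10.7 dB
P_refl/P_inc = |Γ|² = 0.0847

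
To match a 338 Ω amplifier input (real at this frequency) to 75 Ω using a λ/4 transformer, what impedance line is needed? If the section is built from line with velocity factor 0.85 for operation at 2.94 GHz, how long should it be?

Z_qwt = √(Z_0·R_L) = √(75 × 338) = √25350
λ = 0.85·c/f = 0.0867 m, so l = λ/4 = 0.0217 m

Z_qwt ≈ 159 Ω; length ≈ 2.17 cm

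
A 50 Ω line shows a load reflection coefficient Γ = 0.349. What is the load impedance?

Z_L = Z_0·(1 + Γ)/(1 − Γ) = 50·(1.35)/(0.651)

Z_L ≈ 104 Ω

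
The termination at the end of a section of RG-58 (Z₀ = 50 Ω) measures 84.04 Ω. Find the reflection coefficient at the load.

Γ = 0.254

Γ = (Z_L − Z_0)/(Z_L + Z_0) = (84.04 − 50)/(84.04 + 50) = 34.04/134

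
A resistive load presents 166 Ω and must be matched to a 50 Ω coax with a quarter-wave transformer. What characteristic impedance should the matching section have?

Z_qwt = √(Z_0·R_L) = √(50 × 166) = √8300

Z_qwt ≈ 91.1 Ω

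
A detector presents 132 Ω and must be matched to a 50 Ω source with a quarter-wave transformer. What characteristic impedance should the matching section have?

Z_qwt = √(Z_0·R_L) = √(50 × 132) = √6600

Z_qwt ≈ 81.2 Ω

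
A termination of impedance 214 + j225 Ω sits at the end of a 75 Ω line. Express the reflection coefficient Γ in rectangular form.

Γ ≈ 0.677 + j0.252

Γ = (Z_L − Z_0)/(Z_L + Z_0) = (139 + j225)/(289 + j225)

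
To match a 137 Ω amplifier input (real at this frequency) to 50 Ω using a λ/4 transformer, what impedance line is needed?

Z_qwt ≈ 82.8 Ω

Z_qwt = √(Z_0·R_L) = √(50 × 137) = √6850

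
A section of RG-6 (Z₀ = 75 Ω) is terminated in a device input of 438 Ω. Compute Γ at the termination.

Γ = (Z_L − Z_0)/(Z_L + Z_0) = (438 − 75)/(438 + 75) = 363/513

Γ = 0.708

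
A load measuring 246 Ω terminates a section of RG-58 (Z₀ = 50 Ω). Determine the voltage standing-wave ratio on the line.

Γ = (246 − 50)/(246 + 50) = 0.662
VSWR = (1 + 0.662)/(1 − 0.662)

VSWR ≈ 4.92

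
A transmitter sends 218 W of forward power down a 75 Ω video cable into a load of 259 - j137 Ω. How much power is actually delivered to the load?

|Γ| = |(184 − j137)/(334 − j137)| = 0.635
|Γ|² = 0.404
P_refl = |Γ|²·P_inc = 88 W, P_del = (1 − |Γ|²)·P_inc = 130 W

P_delivered ≈ 130 W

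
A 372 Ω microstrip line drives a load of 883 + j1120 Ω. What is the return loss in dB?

RL ≈ 2.71 dB

Γ = (511 + j1120)/(1255 + j1120), |Γ| = 0.732
RL = −20·log₁₀|Γ| = −20·log₁₀(0.732)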